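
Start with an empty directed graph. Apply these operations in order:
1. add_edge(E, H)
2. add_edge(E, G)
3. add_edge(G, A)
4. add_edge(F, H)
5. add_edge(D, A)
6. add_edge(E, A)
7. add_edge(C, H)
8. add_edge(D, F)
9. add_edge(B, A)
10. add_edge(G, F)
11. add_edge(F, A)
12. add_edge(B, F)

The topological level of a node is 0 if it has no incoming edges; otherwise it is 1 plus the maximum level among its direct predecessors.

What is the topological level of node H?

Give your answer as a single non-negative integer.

Op 1: add_edge(E, H). Edges now: 1
Op 2: add_edge(E, G). Edges now: 2
Op 3: add_edge(G, A). Edges now: 3
Op 4: add_edge(F, H). Edges now: 4
Op 5: add_edge(D, A). Edges now: 5
Op 6: add_edge(E, A). Edges now: 6
Op 7: add_edge(C, H). Edges now: 7
Op 8: add_edge(D, F). Edges now: 8
Op 9: add_edge(B, A). Edges now: 9
Op 10: add_edge(G, F). Edges now: 10
Op 11: add_edge(F, A). Edges now: 11
Op 12: add_edge(B, F). Edges now: 12
Compute levels (Kahn BFS):
  sources (in-degree 0): B, C, D, E
  process B: level=0
    B->A: in-degree(A)=4, level(A)>=1
    B->F: in-degree(F)=2, level(F)>=1
  process C: level=0
    C->H: in-degree(H)=2, level(H)>=1
  process D: level=0
    D->A: in-degree(A)=3, level(A)>=1
    D->F: in-degree(F)=1, level(F)>=1
  process E: level=0
    E->A: in-degree(A)=2, level(A)>=1
    E->G: in-degree(G)=0, level(G)=1, enqueue
    E->H: in-degree(H)=1, level(H)>=1
  process G: level=1
    G->A: in-degree(A)=1, level(A)>=2
    G->F: in-degree(F)=0, level(F)=2, enqueue
  process F: level=2
    F->A: in-degree(A)=0, level(A)=3, enqueue
    F->H: in-degree(H)=0, level(H)=3, enqueue
  process A: level=3
  process H: level=3
All levels: A:3, B:0, C:0, D:0, E:0, F:2, G:1, H:3
level(H) = 3

Answer: 3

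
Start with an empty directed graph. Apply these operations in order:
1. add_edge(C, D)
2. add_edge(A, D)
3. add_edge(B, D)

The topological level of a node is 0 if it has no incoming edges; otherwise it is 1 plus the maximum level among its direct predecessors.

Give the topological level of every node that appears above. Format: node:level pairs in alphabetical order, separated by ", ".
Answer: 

Answer: A:0, B:0, C:0, D:1

Derivation:
Op 1: add_edge(C, D). Edges now: 1
Op 2: add_edge(A, D). Edges now: 2
Op 3: add_edge(B, D). Edges now: 3
Compute levels (Kahn BFS):
  sources (in-degree 0): A, B, C
  process A: level=0
    A->D: in-degree(D)=2, level(D)>=1
  process B: level=0
    B->D: in-degree(D)=1, level(D)>=1
  process C: level=0
    C->D: in-degree(D)=0, level(D)=1, enqueue
  process D: level=1
All levels: A:0, B:0, C:0, D:1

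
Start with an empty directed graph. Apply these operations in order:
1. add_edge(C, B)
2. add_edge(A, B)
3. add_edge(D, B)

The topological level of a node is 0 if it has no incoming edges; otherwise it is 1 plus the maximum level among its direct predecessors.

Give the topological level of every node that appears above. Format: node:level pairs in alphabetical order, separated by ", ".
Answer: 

Answer: A:0, B:1, C:0, D:0

Derivation:
Op 1: add_edge(C, B). Edges now: 1
Op 2: add_edge(A, B). Edges now: 2
Op 3: add_edge(D, B). Edges now: 3
Compute levels (Kahn BFS):
  sources (in-degree 0): A, C, D
  process A: level=0
    A->B: in-degree(B)=2, level(B)>=1
  process C: level=0
    C->B: in-degree(B)=1, level(B)>=1
  process D: level=0
    D->B: in-degree(B)=0, level(B)=1, enqueue
  process B: level=1
All levels: A:0, B:1, C:0, D:0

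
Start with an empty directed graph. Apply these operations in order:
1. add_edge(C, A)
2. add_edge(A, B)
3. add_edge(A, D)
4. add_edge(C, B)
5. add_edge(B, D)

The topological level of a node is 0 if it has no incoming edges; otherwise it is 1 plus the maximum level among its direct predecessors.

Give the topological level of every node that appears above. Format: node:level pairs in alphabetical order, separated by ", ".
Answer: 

Answer: A:1, B:2, C:0, D:3

Derivation:
Op 1: add_edge(C, A). Edges now: 1
Op 2: add_edge(A, B). Edges now: 2
Op 3: add_edge(A, D). Edges now: 3
Op 4: add_edge(C, B). Edges now: 4
Op 5: add_edge(B, D). Edges now: 5
Compute levels (Kahn BFS):
  sources (in-degree 0): C
  process C: level=0
    C->A: in-degree(A)=0, level(A)=1, enqueue
    C->B: in-degree(B)=1, level(B)>=1
  process A: level=1
    A->B: in-degree(B)=0, level(B)=2, enqueue
    A->D: in-degree(D)=1, level(D)>=2
  process B: level=2
    B->D: in-degree(D)=0, level(D)=3, enqueue
  process D: level=3
All levels: A:1, B:2, C:0, D:3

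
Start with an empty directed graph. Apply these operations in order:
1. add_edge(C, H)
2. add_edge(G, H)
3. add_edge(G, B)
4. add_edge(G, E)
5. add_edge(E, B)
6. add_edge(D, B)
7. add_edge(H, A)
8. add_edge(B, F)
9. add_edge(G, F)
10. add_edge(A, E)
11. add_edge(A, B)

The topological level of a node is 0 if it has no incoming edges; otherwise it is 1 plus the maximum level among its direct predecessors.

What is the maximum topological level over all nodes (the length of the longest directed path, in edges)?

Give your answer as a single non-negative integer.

Answer: 5

Derivation:
Op 1: add_edge(C, H). Edges now: 1
Op 2: add_edge(G, H). Edges now: 2
Op 3: add_edge(G, B). Edges now: 3
Op 4: add_edge(G, E). Edges now: 4
Op 5: add_edge(E, B). Edges now: 5
Op 6: add_edge(D, B). Edges now: 6
Op 7: add_edge(H, A). Edges now: 7
Op 8: add_edge(B, F). Edges now: 8
Op 9: add_edge(G, F). Edges now: 9
Op 10: add_edge(A, E). Edges now: 10
Op 11: add_edge(A, B). Edges now: 11
Compute levels (Kahn BFS):
  sources (in-degree 0): C, D, G
  process C: level=0
    C->H: in-degree(H)=1, level(H)>=1
  process D: level=0
    D->B: in-degree(B)=3, level(B)>=1
  process G: level=0
    G->B: in-degree(B)=2, level(B)>=1
    G->E: in-degree(E)=1, level(E)>=1
    G->F: in-degree(F)=1, level(F)>=1
    G->H: in-degree(H)=0, level(H)=1, enqueue
  process H: level=1
    H->A: in-degree(A)=0, level(A)=2, enqueue
  process A: level=2
    A->B: in-degree(B)=1, level(B)>=3
    A->E: in-degree(E)=0, level(E)=3, enqueue
  process E: level=3
    E->B: in-degree(B)=0, level(B)=4, enqueue
  process B: level=4
    B->F: in-degree(F)=0, level(F)=5, enqueue
  process F: level=5
All levels: A:2, B:4, C:0, D:0, E:3, F:5, G:0, H:1
max level = 5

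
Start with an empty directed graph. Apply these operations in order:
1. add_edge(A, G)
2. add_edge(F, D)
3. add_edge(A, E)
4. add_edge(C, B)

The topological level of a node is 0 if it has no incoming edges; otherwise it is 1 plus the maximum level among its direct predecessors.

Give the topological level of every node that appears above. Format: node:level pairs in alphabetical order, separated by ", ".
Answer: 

Answer: A:0, B:1, C:0, D:1, E:1, F:0, G:1

Derivation:
Op 1: add_edge(A, G). Edges now: 1
Op 2: add_edge(F, D). Edges now: 2
Op 3: add_edge(A, E). Edges now: 3
Op 4: add_edge(C, B). Edges now: 4
Compute levels (Kahn BFS):
  sources (in-degree 0): A, C, F
  process A: level=0
    A->E: in-degree(E)=0, level(E)=1, enqueue
    A->G: in-degree(G)=0, level(G)=1, enqueue
  process C: level=0
    C->B: in-degree(B)=0, level(B)=1, enqueue
  process F: level=0
    F->D: in-degree(D)=0, level(D)=1, enqueue
  process E: level=1
  process G: level=1
  process B: level=1
  process D: level=1
All levels: A:0, B:1, C:0, D:1, E:1, F:0, G:1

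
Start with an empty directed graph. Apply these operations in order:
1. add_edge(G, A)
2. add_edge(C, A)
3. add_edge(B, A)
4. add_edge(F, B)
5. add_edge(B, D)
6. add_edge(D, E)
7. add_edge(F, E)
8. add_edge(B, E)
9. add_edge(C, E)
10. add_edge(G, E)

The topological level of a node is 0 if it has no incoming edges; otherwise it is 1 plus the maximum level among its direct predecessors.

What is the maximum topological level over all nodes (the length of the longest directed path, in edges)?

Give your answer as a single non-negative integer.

Answer: 3

Derivation:
Op 1: add_edge(G, A). Edges now: 1
Op 2: add_edge(C, A). Edges now: 2
Op 3: add_edge(B, A). Edges now: 3
Op 4: add_edge(F, B). Edges now: 4
Op 5: add_edge(B, D). Edges now: 5
Op 6: add_edge(D, E). Edges now: 6
Op 7: add_edge(F, E). Edges now: 7
Op 8: add_edge(B, E). Edges now: 8
Op 9: add_edge(C, E). Edges now: 9
Op 10: add_edge(G, E). Edges now: 10
Compute levels (Kahn BFS):
  sources (in-degree 0): C, F, G
  process C: level=0
    C->A: in-degree(A)=2, level(A)>=1
    C->E: in-degree(E)=4, level(E)>=1
  process F: level=0
    F->B: in-degree(B)=0, level(B)=1, enqueue
    F->E: in-degree(E)=3, level(E)>=1
  process G: level=0
    G->A: in-degree(A)=1, level(A)>=1
    G->E: in-degree(E)=2, level(E)>=1
  process B: level=1
    B->A: in-degree(A)=0, level(A)=2, enqueue
    B->D: in-degree(D)=0, level(D)=2, enqueue
    B->E: in-degree(E)=1, level(E)>=2
  process A: level=2
  process D: level=2
    D->E: in-degree(E)=0, level(E)=3, enqueue
  process E: level=3
All levels: A:2, B:1, C:0, D:2, E:3, F:0, G:0
max level = 3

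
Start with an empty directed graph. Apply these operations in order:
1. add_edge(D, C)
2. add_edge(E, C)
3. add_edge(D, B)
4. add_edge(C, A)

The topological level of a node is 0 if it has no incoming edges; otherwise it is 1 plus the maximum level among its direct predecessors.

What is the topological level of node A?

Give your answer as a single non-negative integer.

Op 1: add_edge(D, C). Edges now: 1
Op 2: add_edge(E, C). Edges now: 2
Op 3: add_edge(D, B). Edges now: 3
Op 4: add_edge(C, A). Edges now: 4
Compute levels (Kahn BFS):
  sources (in-degree 0): D, E
  process D: level=0
    D->B: in-degree(B)=0, level(B)=1, enqueue
    D->C: in-degree(C)=1, level(C)>=1
  process E: level=0
    E->C: in-degree(C)=0, level(C)=1, enqueue
  process B: level=1
  process C: level=1
    C->A: in-degree(A)=0, level(A)=2, enqueue
  process A: level=2
All levels: A:2, B:1, C:1, D:0, E:0
level(A) = 2

Answer: 2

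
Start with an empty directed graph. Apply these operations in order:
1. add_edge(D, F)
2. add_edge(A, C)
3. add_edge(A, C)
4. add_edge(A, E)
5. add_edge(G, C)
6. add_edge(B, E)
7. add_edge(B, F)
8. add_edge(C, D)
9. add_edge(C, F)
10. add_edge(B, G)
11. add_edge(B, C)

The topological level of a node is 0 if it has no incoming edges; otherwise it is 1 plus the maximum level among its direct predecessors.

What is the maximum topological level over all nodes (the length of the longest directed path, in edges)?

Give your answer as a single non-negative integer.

Answer: 4

Derivation:
Op 1: add_edge(D, F). Edges now: 1
Op 2: add_edge(A, C). Edges now: 2
Op 3: add_edge(A, C) (duplicate, no change). Edges now: 2
Op 4: add_edge(A, E). Edges now: 3
Op 5: add_edge(G, C). Edges now: 4
Op 6: add_edge(B, E). Edges now: 5
Op 7: add_edge(B, F). Edges now: 6
Op 8: add_edge(C, D). Edges now: 7
Op 9: add_edge(C, F). Edges now: 8
Op 10: add_edge(B, G). Edges now: 9
Op 11: add_edge(B, C). Edges now: 10
Compute levels (Kahn BFS):
  sources (in-degree 0): A, B
  process A: level=0
    A->C: in-degree(C)=2, level(C)>=1
    A->E: in-degree(E)=1, level(E)>=1
  process B: level=0
    B->C: in-degree(C)=1, level(C)>=1
    B->E: in-degree(E)=0, level(E)=1, enqueue
    B->F: in-degree(F)=2, level(F)>=1
    B->G: in-degree(G)=0, level(G)=1, enqueue
  process E: level=1
  process G: level=1
    G->C: in-degree(C)=0, level(C)=2, enqueue
  process C: level=2
    C->D: in-degree(D)=0, level(D)=3, enqueue
    C->F: in-degree(F)=1, level(F)>=3
  process D: level=3
    D->F: in-degree(F)=0, level(F)=4, enqueue
  process F: level=4
All levels: A:0, B:0, C:2, D:3, E:1, F:4, G:1
max level = 4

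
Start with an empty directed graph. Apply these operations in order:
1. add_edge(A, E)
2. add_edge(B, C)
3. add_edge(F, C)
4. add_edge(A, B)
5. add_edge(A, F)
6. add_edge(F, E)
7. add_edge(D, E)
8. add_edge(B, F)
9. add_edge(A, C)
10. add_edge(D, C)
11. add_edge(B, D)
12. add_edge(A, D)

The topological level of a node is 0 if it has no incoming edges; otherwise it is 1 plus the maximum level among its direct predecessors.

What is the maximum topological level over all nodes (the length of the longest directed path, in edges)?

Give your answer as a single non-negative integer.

Answer: 3

Derivation:
Op 1: add_edge(A, E). Edges now: 1
Op 2: add_edge(B, C). Edges now: 2
Op 3: add_edge(F, C). Edges now: 3
Op 4: add_edge(A, B). Edges now: 4
Op 5: add_edge(A, F). Edges now: 5
Op 6: add_edge(F, E). Edges now: 6
Op 7: add_edge(D, E). Edges now: 7
Op 8: add_edge(B, F). Edges now: 8
Op 9: add_edge(A, C). Edges now: 9
Op 10: add_edge(D, C). Edges now: 10
Op 11: add_edge(B, D). Edges now: 11
Op 12: add_edge(A, D). Edges now: 12
Compute levels (Kahn BFS):
  sources (in-degree 0): A
  process A: level=0
    A->B: in-degree(B)=0, level(B)=1, enqueue
    A->C: in-degree(C)=3, level(C)>=1
    A->D: in-degree(D)=1, level(D)>=1
    A->E: in-degree(E)=2, level(E)>=1
    A->F: in-degree(F)=1, level(F)>=1
  process B: level=1
    B->C: in-degree(C)=2, level(C)>=2
    B->D: in-degree(D)=0, level(D)=2, enqueue
    B->F: in-degree(F)=0, level(F)=2, enqueue
  process D: level=2
    D->C: in-degree(C)=1, level(C)>=3
    D->E: in-degree(E)=1, level(E)>=3
  process F: level=2
    F->C: in-degree(C)=0, level(C)=3, enqueue
    F->E: in-degree(E)=0, level(E)=3, enqueue
  process C: level=3
  process E: level=3
All levels: A:0, B:1, C:3, D:2, E:3, F:2
max level = 3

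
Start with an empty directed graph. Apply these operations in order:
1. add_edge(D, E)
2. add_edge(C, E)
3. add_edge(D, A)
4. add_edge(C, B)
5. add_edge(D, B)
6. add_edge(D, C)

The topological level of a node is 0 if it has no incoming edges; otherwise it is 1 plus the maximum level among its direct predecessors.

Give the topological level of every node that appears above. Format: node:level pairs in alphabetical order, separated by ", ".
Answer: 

Op 1: add_edge(D, E). Edges now: 1
Op 2: add_edge(C, E). Edges now: 2
Op 3: add_edge(D, A). Edges now: 3
Op 4: add_edge(C, B). Edges now: 4
Op 5: add_edge(D, B). Edges now: 5
Op 6: add_edge(D, C). Edges now: 6
Compute levels (Kahn BFS):
  sources (in-degree 0): D
  process D: level=0
    D->A: in-degree(A)=0, level(A)=1, enqueue
    D->B: in-degree(B)=1, level(B)>=1
    D->C: in-degree(C)=0, level(C)=1, enqueue
    D->E: in-degree(E)=1, level(E)>=1
  process A: level=1
  process C: level=1
    C->B: in-degree(B)=0, level(B)=2, enqueue
    C->E: in-degree(E)=0, level(E)=2, enqueue
  process B: level=2
  process E: level=2
All levels: A:1, B:2, C:1, D:0, E:2

Answer: A:1, B:2, C:1, D:0, E:2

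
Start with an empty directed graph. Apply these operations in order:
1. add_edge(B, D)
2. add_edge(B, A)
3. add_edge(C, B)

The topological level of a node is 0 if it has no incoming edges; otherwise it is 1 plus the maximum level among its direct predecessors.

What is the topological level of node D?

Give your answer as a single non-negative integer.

Op 1: add_edge(B, D). Edges now: 1
Op 2: add_edge(B, A). Edges now: 2
Op 3: add_edge(C, B). Edges now: 3
Compute levels (Kahn BFS):
  sources (in-degree 0): C
  process C: level=0
    C->B: in-degree(B)=0, level(B)=1, enqueue
  process B: level=1
    B->A: in-degree(A)=0, level(A)=2, enqueue
    B->D: in-degree(D)=0, level(D)=2, enqueue
  process A: level=2
  process D: level=2
All levels: A:2, B:1, C:0, D:2
level(D) = 2

Answer: 2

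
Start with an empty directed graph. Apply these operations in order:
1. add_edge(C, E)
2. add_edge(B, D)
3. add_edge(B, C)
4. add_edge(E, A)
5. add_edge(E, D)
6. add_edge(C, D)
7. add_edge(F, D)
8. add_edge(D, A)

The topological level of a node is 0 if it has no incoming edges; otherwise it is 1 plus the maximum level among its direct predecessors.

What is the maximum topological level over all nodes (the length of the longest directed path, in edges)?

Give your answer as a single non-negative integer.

Answer: 4

Derivation:
Op 1: add_edge(C, E). Edges now: 1
Op 2: add_edge(B, D). Edges now: 2
Op 3: add_edge(B, C). Edges now: 3
Op 4: add_edge(E, A). Edges now: 4
Op 5: add_edge(E, D). Edges now: 5
Op 6: add_edge(C, D). Edges now: 6
Op 7: add_edge(F, D). Edges now: 7
Op 8: add_edge(D, A). Edges now: 8
Compute levels (Kahn BFS):
  sources (in-degree 0): B, F
  process B: level=0
    B->C: in-degree(C)=0, level(C)=1, enqueue
    B->D: in-degree(D)=3, level(D)>=1
  process F: level=0
    F->D: in-degree(D)=2, level(D)>=1
  process C: level=1
    C->D: in-degree(D)=1, level(D)>=2
    C->E: in-degree(E)=0, level(E)=2, enqueue
  process E: level=2
    E->A: in-degree(A)=1, level(A)>=3
    E->D: in-degree(D)=0, level(D)=3, enqueue
  process D: level=3
    D->A: in-degree(A)=0, level(A)=4, enqueue
  process A: level=4
All levels: A:4, B:0, C:1, D:3, E:2, F:0
max level = 4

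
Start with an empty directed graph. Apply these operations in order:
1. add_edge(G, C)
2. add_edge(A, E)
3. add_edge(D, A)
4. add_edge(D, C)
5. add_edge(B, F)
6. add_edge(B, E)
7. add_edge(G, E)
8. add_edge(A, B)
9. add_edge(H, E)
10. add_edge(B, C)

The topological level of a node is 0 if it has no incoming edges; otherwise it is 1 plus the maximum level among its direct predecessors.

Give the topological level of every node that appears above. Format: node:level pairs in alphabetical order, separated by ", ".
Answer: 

Op 1: add_edge(G, C). Edges now: 1
Op 2: add_edge(A, E). Edges now: 2
Op 3: add_edge(D, A). Edges now: 3
Op 4: add_edge(D, C). Edges now: 4
Op 5: add_edge(B, F). Edges now: 5
Op 6: add_edge(B, E). Edges now: 6
Op 7: add_edge(G, E). Edges now: 7
Op 8: add_edge(A, B). Edges now: 8
Op 9: add_edge(H, E). Edges now: 9
Op 10: add_edge(B, C). Edges now: 10
Compute levels (Kahn BFS):
  sources (in-degree 0): D, G, H
  process D: level=0
    D->A: in-degree(A)=0, level(A)=1, enqueue
    D->C: in-degree(C)=2, level(C)>=1
  process G: level=0
    G->C: in-degree(C)=1, level(C)>=1
    G->E: in-degree(E)=3, level(E)>=1
  process H: level=0
    H->E: in-degree(E)=2, level(E)>=1
  process A: level=1
    A->B: in-degree(B)=0, level(B)=2, enqueue
    A->E: in-degree(E)=1, level(E)>=2
  process B: level=2
    B->C: in-degree(C)=0, level(C)=3, enqueue
    B->E: in-degree(E)=0, level(E)=3, enqueue
    B->F: in-degree(F)=0, level(F)=3, enqueue
  process C: level=3
  process E: level=3
  process F: level=3
All levels: A:1, B:2, C:3, D:0, E:3, F:3, G:0, H:0

Answer: A:1, B:2, C:3, D:0, E:3, F:3, G:0, H:0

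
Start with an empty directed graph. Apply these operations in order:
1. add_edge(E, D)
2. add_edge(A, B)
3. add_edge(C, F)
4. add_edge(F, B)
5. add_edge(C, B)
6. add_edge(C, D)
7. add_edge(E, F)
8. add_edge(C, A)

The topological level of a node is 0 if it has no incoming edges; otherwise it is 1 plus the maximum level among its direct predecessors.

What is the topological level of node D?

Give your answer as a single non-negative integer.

Answer: 1

Derivation:
Op 1: add_edge(E, D). Edges now: 1
Op 2: add_edge(A, B). Edges now: 2
Op 3: add_edge(C, F). Edges now: 3
Op 4: add_edge(F, B). Edges now: 4
Op 5: add_edge(C, B). Edges now: 5
Op 6: add_edge(C, D). Edges now: 6
Op 7: add_edge(E, F). Edges now: 7
Op 8: add_edge(C, A). Edges now: 8
Compute levels (Kahn BFS):
  sources (in-degree 0): C, E
  process C: level=0
    C->A: in-degree(A)=0, level(A)=1, enqueue
    C->B: in-degree(B)=2, level(B)>=1
    C->D: in-degree(D)=1, level(D)>=1
    C->F: in-degree(F)=1, level(F)>=1
  process E: level=0
    E->D: in-degree(D)=0, level(D)=1, enqueue
    E->F: in-degree(F)=0, level(F)=1, enqueue
  process A: level=1
    A->B: in-degree(B)=1, level(B)>=2
  process D: level=1
  process F: level=1
    F->B: in-degree(B)=0, level(B)=2, enqueue
  process B: level=2
All levels: A:1, B:2, C:0, D:1, E:0, F:1
level(D) = 1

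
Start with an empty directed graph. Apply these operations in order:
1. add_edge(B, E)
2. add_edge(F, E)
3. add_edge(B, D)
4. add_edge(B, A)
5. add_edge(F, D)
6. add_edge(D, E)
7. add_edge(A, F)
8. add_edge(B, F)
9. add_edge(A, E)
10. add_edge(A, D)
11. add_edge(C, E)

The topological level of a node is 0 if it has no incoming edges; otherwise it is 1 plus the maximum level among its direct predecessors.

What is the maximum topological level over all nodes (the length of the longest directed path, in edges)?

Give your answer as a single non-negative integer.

Op 1: add_edge(B, E). Edges now: 1
Op 2: add_edge(F, E). Edges now: 2
Op 3: add_edge(B, D). Edges now: 3
Op 4: add_edge(B, A). Edges now: 4
Op 5: add_edge(F, D). Edges now: 5
Op 6: add_edge(D, E). Edges now: 6
Op 7: add_edge(A, F). Edges now: 7
Op 8: add_edge(B, F). Edges now: 8
Op 9: add_edge(A, E). Edges now: 9
Op 10: add_edge(A, D). Edges now: 10
Op 11: add_edge(C, E). Edges now: 11
Compute levels (Kahn BFS):
  sources (in-degree 0): B, C
  process B: level=0
    B->A: in-degree(A)=0, level(A)=1, enqueue
    B->D: in-degree(D)=2, level(D)>=1
    B->E: in-degree(E)=4, level(E)>=1
    B->F: in-degree(F)=1, level(F)>=1
  process C: level=0
    C->E: in-degree(E)=3, level(E)>=1
  process A: level=1
    A->D: in-degree(D)=1, level(D)>=2
    A->E: in-degree(E)=2, level(E)>=2
    A->F: in-degree(F)=0, level(F)=2, enqueue
  process F: level=2
    F->D: in-degree(D)=0, level(D)=3, enqueue
    F->E: in-degree(E)=1, level(E)>=3
  process D: level=3
    D->E: in-degree(E)=0, level(E)=4, enqueue
  process E: level=4
All levels: A:1, B:0, C:0, D:3, E:4, F:2
max level = 4

Answer: 4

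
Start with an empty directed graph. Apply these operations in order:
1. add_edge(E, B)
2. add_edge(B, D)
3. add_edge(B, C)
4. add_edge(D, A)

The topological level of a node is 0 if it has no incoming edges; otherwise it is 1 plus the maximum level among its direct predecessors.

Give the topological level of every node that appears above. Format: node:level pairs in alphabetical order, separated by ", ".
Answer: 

Answer: A:3, B:1, C:2, D:2, E:0

Derivation:
Op 1: add_edge(E, B). Edges now: 1
Op 2: add_edge(B, D). Edges now: 2
Op 3: add_edge(B, C). Edges now: 3
Op 4: add_edge(D, A). Edges now: 4
Compute levels (Kahn BFS):
  sources (in-degree 0): E
  process E: level=0
    E->B: in-degree(B)=0, level(B)=1, enqueue
  process B: level=1
    B->C: in-degree(C)=0, level(C)=2, enqueue
    B->D: in-degree(D)=0, level(D)=2, enqueue
  process C: level=2
  process D: level=2
    D->A: in-degree(A)=0, level(A)=3, enqueue
  process A: level=3
All levels: A:3, B:1, C:2, D:2, E:0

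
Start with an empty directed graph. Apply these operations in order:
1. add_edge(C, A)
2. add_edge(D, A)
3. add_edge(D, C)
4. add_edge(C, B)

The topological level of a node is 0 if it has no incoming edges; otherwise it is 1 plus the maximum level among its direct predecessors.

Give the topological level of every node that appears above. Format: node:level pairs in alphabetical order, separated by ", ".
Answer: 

Answer: A:2, B:2, C:1, D:0

Derivation:
Op 1: add_edge(C, A). Edges now: 1
Op 2: add_edge(D, A). Edges now: 2
Op 3: add_edge(D, C). Edges now: 3
Op 4: add_edge(C, B). Edges now: 4
Compute levels (Kahn BFS):
  sources (in-degree 0): D
  process D: level=0
    D->A: in-degree(A)=1, level(A)>=1
    D->C: in-degree(C)=0, level(C)=1, enqueue
  process C: level=1
    C->A: in-degree(A)=0, level(A)=2, enqueue
    C->B: in-degree(B)=0, level(B)=2, enqueue
  process A: level=2
  process B: level=2
All levels: A:2, B:2, C:1, D:0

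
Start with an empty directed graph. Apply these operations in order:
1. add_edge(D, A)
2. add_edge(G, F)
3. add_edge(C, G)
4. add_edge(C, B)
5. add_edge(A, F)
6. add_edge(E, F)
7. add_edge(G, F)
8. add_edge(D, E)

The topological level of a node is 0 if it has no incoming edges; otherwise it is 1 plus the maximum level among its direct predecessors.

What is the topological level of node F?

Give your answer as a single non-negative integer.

Op 1: add_edge(D, A). Edges now: 1
Op 2: add_edge(G, F). Edges now: 2
Op 3: add_edge(C, G). Edges now: 3
Op 4: add_edge(C, B). Edges now: 4
Op 5: add_edge(A, F). Edges now: 5
Op 6: add_edge(E, F). Edges now: 6
Op 7: add_edge(G, F) (duplicate, no change). Edges now: 6
Op 8: add_edge(D, E). Edges now: 7
Compute levels (Kahn BFS):
  sources (in-degree 0): C, D
  process C: level=0
    C->B: in-degree(B)=0, level(B)=1, enqueue
    C->G: in-degree(G)=0, level(G)=1, enqueue
  process D: level=0
    D->A: in-degree(A)=0, level(A)=1, enqueue
    D->E: in-degree(E)=0, level(E)=1, enqueue
  process B: level=1
  process G: level=1
    G->F: in-degree(F)=2, level(F)>=2
  process A: level=1
    A->F: in-degree(F)=1, level(F)>=2
  process E: level=1
    E->F: in-degree(F)=0, level(F)=2, enqueue
  process F: level=2
All levels: A:1, B:1, C:0, D:0, E:1, F:2, G:1
level(F) = 2

Answer: 2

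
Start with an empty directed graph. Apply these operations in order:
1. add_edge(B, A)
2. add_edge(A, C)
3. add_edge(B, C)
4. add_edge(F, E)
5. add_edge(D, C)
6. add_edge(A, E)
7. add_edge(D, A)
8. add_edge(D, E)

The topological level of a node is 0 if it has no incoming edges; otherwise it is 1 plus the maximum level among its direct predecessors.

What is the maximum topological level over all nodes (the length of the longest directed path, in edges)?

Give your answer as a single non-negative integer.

Answer: 2

Derivation:
Op 1: add_edge(B, A). Edges now: 1
Op 2: add_edge(A, C). Edges now: 2
Op 3: add_edge(B, C). Edges now: 3
Op 4: add_edge(F, E). Edges now: 4
Op 5: add_edge(D, C). Edges now: 5
Op 6: add_edge(A, E). Edges now: 6
Op 7: add_edge(D, A). Edges now: 7
Op 8: add_edge(D, E). Edges now: 8
Compute levels (Kahn BFS):
  sources (in-degree 0): B, D, F
  process B: level=0
    B->A: in-degree(A)=1, level(A)>=1
    B->C: in-degree(C)=2, level(C)>=1
  process D: level=0
    D->A: in-degree(A)=0, level(A)=1, enqueue
    D->C: in-degree(C)=1, level(C)>=1
    D->E: in-degree(E)=2, level(E)>=1
  process F: level=0
    F->E: in-degree(E)=1, level(E)>=1
  process A: level=1
    A->C: in-degree(C)=0, level(C)=2, enqueue
    A->E: in-degree(E)=0, level(E)=2, enqueue
  process C: level=2
  process E: level=2
All levels: A:1, B:0, C:2, D:0, E:2, F:0
max level = 2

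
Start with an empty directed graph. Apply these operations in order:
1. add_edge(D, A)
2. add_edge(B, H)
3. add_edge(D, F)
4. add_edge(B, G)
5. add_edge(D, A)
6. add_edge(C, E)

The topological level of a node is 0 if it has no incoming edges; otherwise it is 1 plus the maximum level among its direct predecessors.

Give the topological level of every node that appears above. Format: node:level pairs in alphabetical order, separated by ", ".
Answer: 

Answer: A:1, B:0, C:0, D:0, E:1, F:1, G:1, H:1

Derivation:
Op 1: add_edge(D, A). Edges now: 1
Op 2: add_edge(B, H). Edges now: 2
Op 3: add_edge(D, F). Edges now: 3
Op 4: add_edge(B, G). Edges now: 4
Op 5: add_edge(D, A) (duplicate, no change). Edges now: 4
Op 6: add_edge(C, E). Edges now: 5
Compute levels (Kahn BFS):
  sources (in-degree 0): B, C, D
  process B: level=0
    B->G: in-degree(G)=0, level(G)=1, enqueue
    B->H: in-degree(H)=0, level(H)=1, enqueue
  process C: level=0
    C->E: in-degree(E)=0, level(E)=1, enqueue
  process D: level=0
    D->A: in-degree(A)=0, level(A)=1, enqueue
    D->F: in-degree(F)=0, level(F)=1, enqueue
  process G: level=1
  process H: level=1
  process E: level=1
  process A: level=1
  process F: level=1
All levels: A:1, B:0, C:0, D:0, E:1, F:1, G:1, H:1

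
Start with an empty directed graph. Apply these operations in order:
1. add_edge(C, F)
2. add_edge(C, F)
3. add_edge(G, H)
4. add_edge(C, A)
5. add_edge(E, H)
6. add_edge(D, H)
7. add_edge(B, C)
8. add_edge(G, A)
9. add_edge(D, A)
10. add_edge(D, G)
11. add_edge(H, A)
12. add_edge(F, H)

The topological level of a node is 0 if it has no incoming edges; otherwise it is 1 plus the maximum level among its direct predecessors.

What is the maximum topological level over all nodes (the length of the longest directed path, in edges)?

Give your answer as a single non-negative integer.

Op 1: add_edge(C, F). Edges now: 1
Op 2: add_edge(C, F) (duplicate, no change). Edges now: 1
Op 3: add_edge(G, H). Edges now: 2
Op 4: add_edge(C, A). Edges now: 3
Op 5: add_edge(E, H). Edges now: 4
Op 6: add_edge(D, H). Edges now: 5
Op 7: add_edge(B, C). Edges now: 6
Op 8: add_edge(G, A). Edges now: 7
Op 9: add_edge(D, A). Edges now: 8
Op 10: add_edge(D, G). Edges now: 9
Op 11: add_edge(H, A). Edges now: 10
Op 12: add_edge(F, H). Edges now: 11
Compute levels (Kahn BFS):
  sources (in-degree 0): B, D, E
  process B: level=0
    B->C: in-degree(C)=0, level(C)=1, enqueue
  process D: level=0
    D->A: in-degree(A)=3, level(A)>=1
    D->G: in-degree(G)=0, level(G)=1, enqueue
    D->H: in-degree(H)=3, level(H)>=1
  process E: level=0
    E->H: in-degree(H)=2, level(H)>=1
  process C: level=1
    C->A: in-degree(A)=2, level(A)>=2
    C->F: in-degree(F)=0, level(F)=2, enqueue
  process G: level=1
    G->A: in-degree(A)=1, level(A)>=2
    G->H: in-degree(H)=1, level(H)>=2
  process F: level=2
    F->H: in-degree(H)=0, level(H)=3, enqueue
  process H: level=3
    H->A: in-degree(A)=0, level(A)=4, enqueue
  process A: level=4
All levels: A:4, B:0, C:1, D:0, E:0, F:2, G:1, H:3
max level = 4

Answer: 4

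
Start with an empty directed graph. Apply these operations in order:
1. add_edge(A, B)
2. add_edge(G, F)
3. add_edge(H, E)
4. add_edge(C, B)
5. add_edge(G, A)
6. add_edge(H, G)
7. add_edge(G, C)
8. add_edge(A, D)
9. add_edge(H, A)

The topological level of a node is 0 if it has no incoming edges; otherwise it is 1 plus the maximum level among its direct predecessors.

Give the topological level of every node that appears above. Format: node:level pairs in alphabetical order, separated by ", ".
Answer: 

Op 1: add_edge(A, B). Edges now: 1
Op 2: add_edge(G, F). Edges now: 2
Op 3: add_edge(H, E). Edges now: 3
Op 4: add_edge(C, B). Edges now: 4
Op 5: add_edge(G, A). Edges now: 5
Op 6: add_edge(H, G). Edges now: 6
Op 7: add_edge(G, C). Edges now: 7
Op 8: add_edge(A, D). Edges now: 8
Op 9: add_edge(H, A). Edges now: 9
Compute levels (Kahn BFS):
  sources (in-degree 0): H
  process H: level=0
    H->A: in-degree(A)=1, level(A)>=1
    H->E: in-degree(E)=0, level(E)=1, enqueue
    H->G: in-degree(G)=0, level(G)=1, enqueue
  process E: level=1
  process G: level=1
    G->A: in-degree(A)=0, level(A)=2, enqueue
    G->C: in-degree(C)=0, level(C)=2, enqueue
    G->F: in-degree(F)=0, level(F)=2, enqueue
  process A: level=2
    A->B: in-degree(B)=1, level(B)>=3
    A->D: in-degree(D)=0, level(D)=3, enqueue
  process C: level=2
    C->B: in-degree(B)=0, level(B)=3, enqueue
  process F: level=2
  process D: level=3
  process B: level=3
All levels: A:2, B:3, C:2, D:3, E:1, F:2, G:1, H:0

Answer: A:2, B:3, C:2, D:3, E:1, F:2, G:1, H:0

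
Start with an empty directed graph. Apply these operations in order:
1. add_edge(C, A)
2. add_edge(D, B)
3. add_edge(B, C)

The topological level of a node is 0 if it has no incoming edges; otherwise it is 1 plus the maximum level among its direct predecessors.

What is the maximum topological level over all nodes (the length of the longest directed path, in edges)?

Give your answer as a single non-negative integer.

Op 1: add_edge(C, A). Edges now: 1
Op 2: add_edge(D, B). Edges now: 2
Op 3: add_edge(B, C). Edges now: 3
Compute levels (Kahn BFS):
  sources (in-degree 0): D
  process D: level=0
    D->B: in-degree(B)=0, level(B)=1, enqueue
  process B: level=1
    B->C: in-degree(C)=0, level(C)=2, enqueue
  process C: level=2
    C->A: in-degree(A)=0, level(A)=3, enqueue
  process A: level=3
All levels: A:3, B:1, C:2, D:0
max level = 3

Answer: 3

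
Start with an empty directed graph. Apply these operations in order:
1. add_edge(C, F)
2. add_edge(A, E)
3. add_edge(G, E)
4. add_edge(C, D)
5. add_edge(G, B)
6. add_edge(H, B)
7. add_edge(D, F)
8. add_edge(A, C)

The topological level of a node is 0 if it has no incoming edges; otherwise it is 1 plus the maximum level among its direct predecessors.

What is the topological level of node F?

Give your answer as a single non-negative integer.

Answer: 3

Derivation:
Op 1: add_edge(C, F). Edges now: 1
Op 2: add_edge(A, E). Edges now: 2
Op 3: add_edge(G, E). Edges now: 3
Op 4: add_edge(C, D). Edges now: 4
Op 5: add_edge(G, B). Edges now: 5
Op 6: add_edge(H, B). Edges now: 6
Op 7: add_edge(D, F). Edges now: 7
Op 8: add_edge(A, C). Edges now: 8
Compute levels (Kahn BFS):
  sources (in-degree 0): A, G, H
  process A: level=0
    A->C: in-degree(C)=0, level(C)=1, enqueue
    A->E: in-degree(E)=1, level(E)>=1
  process G: level=0
    G->B: in-degree(B)=1, level(B)>=1
    G->E: in-degree(E)=0, level(E)=1, enqueue
  process H: level=0
    H->B: in-degree(B)=0, level(B)=1, enqueue
  process C: level=1
    C->D: in-degree(D)=0, level(D)=2, enqueue
    C->F: in-degree(F)=1, level(F)>=2
  process E: level=1
  process B: level=1
  process D: level=2
    D->F: in-degree(F)=0, level(F)=3, enqueue
  process F: level=3
All levels: A:0, B:1, C:1, D:2, E:1, F:3, G:0, H:0
level(F) = 3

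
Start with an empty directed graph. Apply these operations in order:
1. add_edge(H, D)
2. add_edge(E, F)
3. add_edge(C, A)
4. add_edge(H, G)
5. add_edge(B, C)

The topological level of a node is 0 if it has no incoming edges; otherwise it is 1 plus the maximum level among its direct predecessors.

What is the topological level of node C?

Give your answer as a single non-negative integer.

Op 1: add_edge(H, D). Edges now: 1
Op 2: add_edge(E, F). Edges now: 2
Op 3: add_edge(C, A). Edges now: 3
Op 4: add_edge(H, G). Edges now: 4
Op 5: add_edge(B, C). Edges now: 5
Compute levels (Kahn BFS):
  sources (in-degree 0): B, E, H
  process B: level=0
    B->C: in-degree(C)=0, level(C)=1, enqueue
  process E: level=0
    E->F: in-degree(F)=0, level(F)=1, enqueue
  process H: level=0
    H->D: in-degree(D)=0, level(D)=1, enqueue
    H->G: in-degree(G)=0, level(G)=1, enqueue
  process C: level=1
    C->A: in-degree(A)=0, level(A)=2, enqueue
  process F: level=1
  process D: level=1
  process G: level=1
  process A: level=2
All levels: A:2, B:0, C:1, D:1, E:0, F:1, G:1, H:0
level(C) = 1

Answer: 1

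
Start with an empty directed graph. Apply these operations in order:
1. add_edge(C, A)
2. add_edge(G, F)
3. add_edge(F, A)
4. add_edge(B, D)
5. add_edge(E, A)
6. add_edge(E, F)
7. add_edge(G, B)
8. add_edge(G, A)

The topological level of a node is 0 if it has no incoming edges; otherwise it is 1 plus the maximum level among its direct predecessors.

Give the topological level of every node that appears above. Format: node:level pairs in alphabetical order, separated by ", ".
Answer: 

Op 1: add_edge(C, A). Edges now: 1
Op 2: add_edge(G, F). Edges now: 2
Op 3: add_edge(F, A). Edges now: 3
Op 4: add_edge(B, D). Edges now: 4
Op 5: add_edge(E, A). Edges now: 5
Op 6: add_edge(E, F). Edges now: 6
Op 7: add_edge(G, B). Edges now: 7
Op 8: add_edge(G, A). Edges now: 8
Compute levels (Kahn BFS):
  sources (in-degree 0): C, E, G
  process C: level=0
    C->A: in-degree(A)=3, level(A)>=1
  process E: level=0
    E->A: in-degree(A)=2, level(A)>=1
    E->F: in-degree(F)=1, level(F)>=1
  process G: level=0
    G->A: in-degree(A)=1, level(A)>=1
    G->B: in-degree(B)=0, level(B)=1, enqueue
    G->F: in-degree(F)=0, level(F)=1, enqueue
  process B: level=1
    B->D: in-degree(D)=0, level(D)=2, enqueue
  process F: level=1
    F->A: in-degree(A)=0, level(A)=2, enqueue
  process D: level=2
  process A: level=2
All levels: A:2, B:1, C:0, D:2, E:0, F:1, G:0

Answer: A:2, B:1, C:0, D:2, E:0, F:1, G:0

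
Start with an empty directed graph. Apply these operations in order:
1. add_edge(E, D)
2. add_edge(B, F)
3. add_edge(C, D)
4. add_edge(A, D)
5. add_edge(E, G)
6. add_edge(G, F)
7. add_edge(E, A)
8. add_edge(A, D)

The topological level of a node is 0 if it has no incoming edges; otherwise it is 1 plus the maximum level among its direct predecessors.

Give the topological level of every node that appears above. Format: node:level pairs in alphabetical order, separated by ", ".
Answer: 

Op 1: add_edge(E, D). Edges now: 1
Op 2: add_edge(B, F). Edges now: 2
Op 3: add_edge(C, D). Edges now: 3
Op 4: add_edge(A, D). Edges now: 4
Op 5: add_edge(E, G). Edges now: 5
Op 6: add_edge(G, F). Edges now: 6
Op 7: add_edge(E, A). Edges now: 7
Op 8: add_edge(A, D) (duplicate, no change). Edges now: 7
Compute levels (Kahn BFS):
  sources (in-degree 0): B, C, E
  process B: level=0
    B->F: in-degree(F)=1, level(F)>=1
  process C: level=0
    C->D: in-degree(D)=2, level(D)>=1
  process E: level=0
    E->A: in-degree(A)=0, level(A)=1, enqueue
    E->D: in-degree(D)=1, level(D)>=1
    E->G: in-degree(G)=0, level(G)=1, enqueue
  process A: level=1
    A->D: in-degree(D)=0, level(D)=2, enqueue
  process G: level=1
    G->F: in-degree(F)=0, level(F)=2, enqueue
  process D: level=2
  process F: level=2
All levels: A:1, B:0, C:0, D:2, E:0, F:2, G:1

Answer: A:1, B:0, C:0, D:2, E:0, F:2, G:1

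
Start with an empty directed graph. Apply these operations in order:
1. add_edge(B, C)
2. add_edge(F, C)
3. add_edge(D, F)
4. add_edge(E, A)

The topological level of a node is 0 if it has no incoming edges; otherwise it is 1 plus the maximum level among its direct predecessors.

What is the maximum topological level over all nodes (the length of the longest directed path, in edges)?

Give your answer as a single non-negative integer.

Op 1: add_edge(B, C). Edges now: 1
Op 2: add_edge(F, C). Edges now: 2
Op 3: add_edge(D, F). Edges now: 3
Op 4: add_edge(E, A). Edges now: 4
Compute levels (Kahn BFS):
  sources (in-degree 0): B, D, E
  process B: level=0
    B->C: in-degree(C)=1, level(C)>=1
  process D: level=0
    D->F: in-degree(F)=0, level(F)=1, enqueue
  process E: level=0
    E->A: in-degree(A)=0, level(A)=1, enqueue
  process F: level=1
    F->C: in-degree(C)=0, level(C)=2, enqueue
  process A: level=1
  process C: level=2
All levels: A:1, B:0, C:2, D:0, E:0, F:1
max level = 2

Answer: 2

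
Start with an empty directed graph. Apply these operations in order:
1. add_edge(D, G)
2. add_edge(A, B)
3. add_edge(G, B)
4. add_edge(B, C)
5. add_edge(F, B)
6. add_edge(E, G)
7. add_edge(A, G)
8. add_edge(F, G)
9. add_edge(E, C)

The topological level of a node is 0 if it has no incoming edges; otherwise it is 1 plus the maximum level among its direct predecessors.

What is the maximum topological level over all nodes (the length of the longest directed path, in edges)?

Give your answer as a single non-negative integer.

Answer: 3

Derivation:
Op 1: add_edge(D, G). Edges now: 1
Op 2: add_edge(A, B). Edges now: 2
Op 3: add_edge(G, B). Edges now: 3
Op 4: add_edge(B, C). Edges now: 4
Op 5: add_edge(F, B). Edges now: 5
Op 6: add_edge(E, G). Edges now: 6
Op 7: add_edge(A, G). Edges now: 7
Op 8: add_edge(F, G). Edges now: 8
Op 9: add_edge(E, C). Edges now: 9
Compute levels (Kahn BFS):
  sources (in-degree 0): A, D, E, F
  process A: level=0
    A->B: in-degree(B)=2, level(B)>=1
    A->G: in-degree(G)=3, level(G)>=1
  process D: level=0
    D->G: in-degree(G)=2, level(G)>=1
  process E: level=0
    E->C: in-degree(C)=1, level(C)>=1
    E->G: in-degree(G)=1, level(G)>=1
  process F: level=0
    F->B: in-degree(B)=1, level(B)>=1
    F->G: in-degree(G)=0, level(G)=1, enqueue
  process G: level=1
    G->B: in-degree(B)=0, level(B)=2, enqueue
  process B: level=2
    B->C: in-degree(C)=0, level(C)=3, enqueue
  process C: level=3
All levels: A:0, B:2, C:3, D:0, E:0, F:0, G:1
max level = 3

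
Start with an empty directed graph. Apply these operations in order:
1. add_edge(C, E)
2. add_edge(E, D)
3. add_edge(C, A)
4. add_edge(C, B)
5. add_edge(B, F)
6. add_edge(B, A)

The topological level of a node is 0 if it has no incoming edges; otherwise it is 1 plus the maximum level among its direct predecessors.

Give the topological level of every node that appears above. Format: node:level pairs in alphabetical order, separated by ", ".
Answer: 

Answer: A:2, B:1, C:0, D:2, E:1, F:2

Derivation:
Op 1: add_edge(C, E). Edges now: 1
Op 2: add_edge(E, D). Edges now: 2
Op 3: add_edge(C, A). Edges now: 3
Op 4: add_edge(C, B). Edges now: 4
Op 5: add_edge(B, F). Edges now: 5
Op 6: add_edge(B, A). Edges now: 6
Compute levels (Kahn BFS):
  sources (in-degree 0): C
  process C: level=0
    C->A: in-degree(A)=1, level(A)>=1
    C->B: in-degree(B)=0, level(B)=1, enqueue
    C->E: in-degree(E)=0, level(E)=1, enqueue
  process B: level=1
    B->A: in-degree(A)=0, level(A)=2, enqueue
    B->F: in-degree(F)=0, level(F)=2, enqueue
  process E: level=1
    E->D: in-degree(D)=0, level(D)=2, enqueue
  process A: level=2
  process F: level=2
  process D: level=2
All levels: A:2, B:1, C:0, D:2, E:1, F:2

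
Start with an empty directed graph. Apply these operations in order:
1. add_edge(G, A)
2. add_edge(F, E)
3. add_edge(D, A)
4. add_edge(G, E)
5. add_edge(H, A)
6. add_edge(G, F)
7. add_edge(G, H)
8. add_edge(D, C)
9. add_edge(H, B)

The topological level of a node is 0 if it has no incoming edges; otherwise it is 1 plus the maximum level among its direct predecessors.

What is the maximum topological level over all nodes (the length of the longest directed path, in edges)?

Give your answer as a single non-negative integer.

Answer: 2

Derivation:
Op 1: add_edge(G, A). Edges now: 1
Op 2: add_edge(F, E). Edges now: 2
Op 3: add_edge(D, A). Edges now: 3
Op 4: add_edge(G, E). Edges now: 4
Op 5: add_edge(H, A). Edges now: 5
Op 6: add_edge(G, F). Edges now: 6
Op 7: add_edge(G, H). Edges now: 7
Op 8: add_edge(D, C). Edges now: 8
Op 9: add_edge(H, B). Edges now: 9
Compute levels (Kahn BFS):
  sources (in-degree 0): D, G
  process D: level=0
    D->A: in-degree(A)=2, level(A)>=1
    D->C: in-degree(C)=0, level(C)=1, enqueue
  process G: level=0
    G->A: in-degree(A)=1, level(A)>=1
    G->E: in-degree(E)=1, level(E)>=1
    G->F: in-degree(F)=0, level(F)=1, enqueue
    G->H: in-degree(H)=0, level(H)=1, enqueue
  process C: level=1
  process F: level=1
    F->E: in-degree(E)=0, level(E)=2, enqueue
  process H: level=1
    H->A: in-degree(A)=0, level(A)=2, enqueue
    H->B: in-degree(B)=0, level(B)=2, enqueue
  process E: level=2
  process A: level=2
  process B: level=2
All levels: A:2, B:2, C:1, D:0, E:2, F:1, G:0, H:1
max level = 2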